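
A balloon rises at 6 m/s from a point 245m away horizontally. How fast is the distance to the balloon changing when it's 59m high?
177√63506/31753 ≈ 1.405 m/s

z² = 245² + y²
z = √(245² + 59²) = √63506
dz/dt = y/z · dy/dt = 59/√63506 · 6 = 177√63506/31753 ≈ 1.405 m/s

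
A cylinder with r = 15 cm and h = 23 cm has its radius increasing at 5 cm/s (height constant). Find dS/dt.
530π cm²/s

S = 2πrh + 2πr² (lateral + bases)
dS/dt = (2πh + 4πr)·dr/dt = (2π·23 + 4π·15)·5
= 530π cm²/s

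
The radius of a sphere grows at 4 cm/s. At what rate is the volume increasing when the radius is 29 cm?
13456π cm³/s

V = (4/3)πr³
dV/dt = dV/dr · dr/dt = 4πr² · 4
At r = 29: dV/dt = 13456π cm³/s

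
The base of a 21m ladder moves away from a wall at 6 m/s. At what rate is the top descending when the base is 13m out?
39√17/34 ≈ 4.729 m/s

x² + y² = 21²
2x·dx/dt + 2y·dy/dt = 0
dy/dt = -x/y · dx/dt = -13/(4√17) · 6 = -39√17/34 m/s
The top is descending at 39√17/34 ≈ 4.729 m/s.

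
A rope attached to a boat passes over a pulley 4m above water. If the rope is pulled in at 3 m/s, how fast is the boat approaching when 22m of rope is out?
11√13/13 ≈ 3.051 m/s

rope² = x² + 4²
x = √(22² - 4²) = 6√13
dx/dt = (rope/x) · d(rope)/dt = (22/(6√13)) · (-3) = -11√13/13 m/s
The boat approaches at 11√13/13 ≈ 3.051 m/s.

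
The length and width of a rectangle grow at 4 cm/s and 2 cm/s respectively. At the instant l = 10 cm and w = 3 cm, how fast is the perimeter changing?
12 cm/s

P = 2(l + w)
dP/dt = 2(dl/dt + dw/dt) = 2(4 + 2) = 12 cm/s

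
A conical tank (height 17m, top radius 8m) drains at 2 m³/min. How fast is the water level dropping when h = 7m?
289/(1568π) ≈ 0.05867 m/min

r/h = 8/17, so r = (8/17)h
V = (1/3)πr²h = (1/3)π((8/17)h)²h = (64/867)πh³
dV/dh = (64/289)πh²
dh/dt = (dV/dt)/(dV/dh) = -2/((64/289)π·7²) = -289/(1568π) m/min
The level is dropping at 289/(1568π) ≈ 0.05867 m/min.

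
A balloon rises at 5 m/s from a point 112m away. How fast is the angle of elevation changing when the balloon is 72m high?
0.031588 rad/s

tan(θ) = y/112
sec²(θ) · dθ/dt = (1/112) · dy/dt
dθ/dt = cos²(θ)/112 · 5 = 112/(112² + 72²) · 5
dθ/dt = 0.031588 rad/s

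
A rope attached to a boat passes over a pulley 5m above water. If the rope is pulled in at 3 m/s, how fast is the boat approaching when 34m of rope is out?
34√1131/377 ≈ 3.033 m/s

rope² = x² + 5²
x = √(34² - 5²) = √1131
dx/dt = (rope/x) · d(rope)/dt = (34/√1131) · (-3) = -34√1131/377 m/s
The boat approaches at 34√1131/377 ≈ 3.033 m/s.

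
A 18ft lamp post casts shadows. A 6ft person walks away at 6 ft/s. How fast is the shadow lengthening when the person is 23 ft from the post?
3 ft/s

By similar triangles: 18/(x+s) = 6/s
Solving: s = 6x/12
ds/dt = 6/12 · dx/dt = 1/2 · 6 = 3 ft/s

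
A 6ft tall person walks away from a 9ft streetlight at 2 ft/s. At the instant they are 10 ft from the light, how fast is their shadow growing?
4 ft/s

By similar triangles: 9/(x+s) = 6/s
Solving: s = 6x/3
ds/dt = 6/3 · dx/dt = 2 · 2 = 4 ft/s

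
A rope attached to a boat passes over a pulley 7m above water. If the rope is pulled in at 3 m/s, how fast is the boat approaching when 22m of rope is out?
22√435/145 ≈ 3.164 m/s

rope² = x² + 7²
x = √(22² - 7²) = √435
dx/dt = (rope/x) · d(rope)/dt = (22/√435) · (-3) = -22√435/145 m/s
The boat approaches at 22√435/145 ≈ 3.164 m/s.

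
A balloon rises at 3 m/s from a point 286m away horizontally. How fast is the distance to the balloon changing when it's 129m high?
387√98437/98437 ≈ 1.233 m/s

z² = 286² + y²
z = √(286² + 129²) = √98437
dz/dt = y/z · dy/dt = 129/√98437 · 3 = 387√98437/98437 ≈ 1.233 m/s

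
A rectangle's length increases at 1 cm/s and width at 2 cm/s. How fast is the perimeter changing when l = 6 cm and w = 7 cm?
6 cm/s

P = 2(l + w)
dP/dt = 2(dl/dt + dw/dt) = 2(1 + 2) = 6 cm/s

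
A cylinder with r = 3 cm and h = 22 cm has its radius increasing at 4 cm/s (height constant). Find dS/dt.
224π cm²/s

S = 2πrh + 2πr² (lateral + bases)
dS/dt = (2πh + 4πr)·dr/dt = (2π·22 + 4π·3)·4
= 224π cm²/s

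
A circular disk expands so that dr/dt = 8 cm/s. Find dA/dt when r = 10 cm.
160π cm²/s

A = πr²
dA/dt = 2πr · dr/dt = 2π(10)(8) = 160π cm²/s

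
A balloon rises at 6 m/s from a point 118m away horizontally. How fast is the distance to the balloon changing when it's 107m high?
642√25373/25373 ≈ 4.03 m/s

z² = 118² + y²
z = √(118² + 107²) = √25373
dz/dt = y/z · dy/dt = 107/√25373 · 6 = 642√25373/25373 ≈ 4.03 m/s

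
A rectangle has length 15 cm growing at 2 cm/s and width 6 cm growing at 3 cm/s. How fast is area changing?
57 cm²/s

A = lw
dA/dt = w·dl/dt + l·dw/dt = 6·2 + 15·3 = 57 cm²/s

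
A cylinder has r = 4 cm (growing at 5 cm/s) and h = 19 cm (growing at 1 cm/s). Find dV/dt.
776π cm³/s

V = πr²h
dV/dt = 2πrh·dr/dt + πr²·dh/dt
= 2π(4)(19)(5) + π(4)²(1)
= 776π cm³/s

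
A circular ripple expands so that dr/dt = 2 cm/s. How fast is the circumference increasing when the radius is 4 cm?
4π cm/s

C = 2πr
dC/dt = 2π · dr/dt = 2π · 2 = 4π cm/s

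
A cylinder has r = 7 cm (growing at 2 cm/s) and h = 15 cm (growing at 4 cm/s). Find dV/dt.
616π cm³/s

V = πr²h
dV/dt = 2πrh·dr/dt + πr²·dh/dt
= 2π(7)(15)(2) + π(7)²(4)
= 616π cm³/s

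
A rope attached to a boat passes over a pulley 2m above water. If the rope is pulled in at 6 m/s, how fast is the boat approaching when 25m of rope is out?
50√69/69 ≈ 6.019 m/s

rope² = x² + 2²
x = √(25² - 2²) = 3√69
dx/dt = (rope/x) · d(rope)/dt = (25/(3√69)) · (-6) = -50√69/69 m/s
The boat approaches at 50√69/69 ≈ 6.019 m/s.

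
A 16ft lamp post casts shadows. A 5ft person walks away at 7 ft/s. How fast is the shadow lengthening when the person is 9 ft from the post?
35/11 ft/s

By similar triangles: 16/(x+s) = 5/s
Solving: s = 5x/11
ds/dt = 5/11 · dx/dt = 5/11 · 7 = 35/11 ft/s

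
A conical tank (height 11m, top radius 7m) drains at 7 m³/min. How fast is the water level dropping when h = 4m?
121/(112π) ≈ 0.3439 m/min

r/h = 7/11, so r = (7/11)h
V = (1/3)πr²h = (1/3)π((7/11)h)²h = (49/363)πh³
dV/dh = (49/121)πh²
dh/dt = (dV/dt)/(dV/dh) = -7/((49/121)π·4²) = -121/(112π) m/min
The level is dropping at 121/(112π) ≈ 0.3439 m/min.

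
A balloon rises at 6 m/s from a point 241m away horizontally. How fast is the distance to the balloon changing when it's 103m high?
309√68690/34345 ≈ 2.358 m/s

z² = 241² + y²
z = √(241² + 103²) = √68690
dz/dt = y/z · dy/dt = 103/√68690 · 6 = 309√68690/34345 ≈ 2.358 m/s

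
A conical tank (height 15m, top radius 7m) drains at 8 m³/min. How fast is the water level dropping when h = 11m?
1800/(5929π) ≈ 0.09664 m/min

r/h = 7/15, so r = (7/15)h
V = (1/3)πr²h = (1/3)π((7/15)h)²h = (49/675)πh³
dV/dh = (49/225)πh²
dh/dt = (dV/dt)/(dV/dh) = -8/((49/225)π·11²) = -1800/(5929π) m/min
The level is dropping at 1800/(5929π) ≈ 0.09664 m/min.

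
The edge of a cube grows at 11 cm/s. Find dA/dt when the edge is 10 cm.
1320 cm²/s

A = 6s²
dA/dt = 12s · ds/dt = 12·10·11 = 1320 cm²/s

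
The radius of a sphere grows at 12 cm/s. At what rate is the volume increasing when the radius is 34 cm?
55488π cm³/s

V = (4/3)πr³
dV/dt = dV/dr · dr/dt = 4πr² · 12
At r = 34: dV/dt = 55488π cm³/s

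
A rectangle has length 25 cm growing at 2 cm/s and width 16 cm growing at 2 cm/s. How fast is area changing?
82 cm²/s

A = lw
dA/dt = w·dl/dt + l·dw/dt = 16·2 + 25·2 = 82 cm²/s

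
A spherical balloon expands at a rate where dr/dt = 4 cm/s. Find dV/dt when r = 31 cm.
15376π cm³/s

V = (4/3)πr³
dV/dt = dV/dr · dr/dt = 4πr² · 4
At r = 31: dV/dt = 15376π cm³/s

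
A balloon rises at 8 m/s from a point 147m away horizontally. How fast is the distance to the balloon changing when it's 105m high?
20√74/37 ≈ 4.65 m/s

z² = 147² + y²
z = √(147² + 105²) = 21√74
dz/dt = y/z · dy/dt = 105/(21√74) · 8 = 20√74/37 ≈ 4.65 m/s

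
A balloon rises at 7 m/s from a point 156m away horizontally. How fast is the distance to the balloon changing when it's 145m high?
1015√45361/45361 ≈ 4.766 m/s

z² = 156² + y²
z = √(156² + 145²) = √45361
dz/dt = y/z · dy/dt = 145/√45361 · 7 = 1015√45361/45361 ≈ 4.766 m/s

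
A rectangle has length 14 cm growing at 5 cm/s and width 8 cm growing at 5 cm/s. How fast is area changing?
110 cm²/s

A = lw
dA/dt = w·dl/dt + l·dw/dt = 8·5 + 14·5 = 110 cm²/s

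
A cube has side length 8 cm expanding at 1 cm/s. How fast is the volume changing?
192 cm³/s

V = s³
dV/dt = 3s² · ds/dt = 3·8²·1 = 192 cm³/s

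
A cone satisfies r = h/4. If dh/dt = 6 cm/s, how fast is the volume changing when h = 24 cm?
216π cm³/s

V = (1/3)π(h/4)²h = πh³/48
dV/dt = πh²/16 · 6
At h = 24: dV/dt = 216π cm³/s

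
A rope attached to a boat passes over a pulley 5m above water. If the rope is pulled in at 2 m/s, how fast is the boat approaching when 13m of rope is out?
13/6 ≈ 2.167 m/s

rope² = x² + 5²
x = √(13² - 5²) = 12
dx/dt = (rope/x) · d(rope)/dt = (13/12) · (-2) = -13/6 m/s
The boat approaches at 13/6 ≈ 2.167 m/s.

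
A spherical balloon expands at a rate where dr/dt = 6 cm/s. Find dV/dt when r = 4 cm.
384π cm³/s

V = (4/3)πr³
dV/dt = dV/dr · dr/dt = 4πr² · 6
At r = 4: dV/dt = 384π cm³/s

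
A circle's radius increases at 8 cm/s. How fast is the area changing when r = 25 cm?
400π cm²/s

A = πr²
dA/dt = 2πr · dr/dt = 2π(25)(8) = 400π cm²/s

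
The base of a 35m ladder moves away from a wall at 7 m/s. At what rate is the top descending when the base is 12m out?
84√1081/1081 ≈ 2.555 m/s

x² + y² = 35²
2x·dx/dt + 2y·dy/dt = 0
dy/dt = -x/y · dx/dt = -12/√1081 · 7 = -84√1081/1081 m/s
The top is descending at 84√1081/1081 ≈ 2.555 m/s.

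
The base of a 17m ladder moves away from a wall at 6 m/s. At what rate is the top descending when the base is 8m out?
16/5 = 3.2 m/s

x² + y² = 17²
2x·dx/dt + 2y·dy/dt = 0
dy/dt = -x/y · dx/dt = -8/15 · 6 = -16/5 m/s
The top is descending at 16/5 = 3.2 m/s.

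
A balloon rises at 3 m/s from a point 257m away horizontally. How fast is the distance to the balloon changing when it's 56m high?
168√69185/69185 ≈ 0.6387 m/s

z² = 257² + y²
z = √(257² + 56²) = √69185
dz/dt = y/z · dy/dt = 56/√69185 · 3 = 168√69185/69185 ≈ 0.6387 m/s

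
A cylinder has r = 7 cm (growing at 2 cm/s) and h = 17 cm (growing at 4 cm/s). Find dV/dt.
672π cm³/s

V = πr²h
dV/dt = 2πrh·dr/dt + πr²·dh/dt
= 2π(7)(17)(2) + π(7)²(4)
= 672π cm³/s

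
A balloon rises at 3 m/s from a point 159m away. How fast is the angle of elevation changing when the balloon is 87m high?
0.014521 rad/s

tan(θ) = y/159
sec²(θ) · dθ/dt = (1/159) · dy/dt
dθ/dt = cos²(θ)/159 · 3 = 159/(159² + 87²) · 3
dθ/dt = 0.014521 rad/s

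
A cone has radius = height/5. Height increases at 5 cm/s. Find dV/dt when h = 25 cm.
125π cm³/s

V = (1/3)π(h/5)²h = πh³/75
dV/dt = πh²/25 · 5
At h = 25: dV/dt = 125π cm³/s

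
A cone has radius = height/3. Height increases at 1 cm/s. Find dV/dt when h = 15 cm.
25π cm³/s

V = (1/3)π(h/3)²h = πh³/27
dV/dt = πh²/9 · 1
At h = 15: dV/dt = 25π cm³/s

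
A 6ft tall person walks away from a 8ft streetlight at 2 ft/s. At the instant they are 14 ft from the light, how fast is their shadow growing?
6 ft/s

By similar triangles: 8/(x+s) = 6/s
Solving: s = 6x/2
ds/dt = 6/2 · dx/dt = 3 · 2 = 6 ft/s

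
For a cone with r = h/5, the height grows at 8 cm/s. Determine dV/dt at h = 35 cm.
392π cm³/s

V = (1/3)π(h/5)²h = πh³/75
dV/dt = πh²/25 · 8
At h = 35: dV/dt = 392π cm³/s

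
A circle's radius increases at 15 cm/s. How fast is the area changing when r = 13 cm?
390π cm²/s

A = πr²
dA/dt = 2πr · dr/dt = 2π(13)(15) = 390π cm²/s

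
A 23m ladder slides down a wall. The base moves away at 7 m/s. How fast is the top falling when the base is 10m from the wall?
70√429/429 ≈ 3.38 m/s

x² + y² = 23²
2x·dx/dt + 2y·dy/dt = 0
dy/dt = -x/y · dx/dt = -10/√429 · 7 = -70√429/429 m/s
The top is descending at 70√429/429 ≈ 3.38 m/s.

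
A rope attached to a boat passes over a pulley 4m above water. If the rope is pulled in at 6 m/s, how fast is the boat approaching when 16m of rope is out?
8√15/5 ≈ 6.197 m/s

rope² = x² + 4²
x = √(16² - 4²) = 4√15
dx/dt = (rope/x) · d(rope)/dt = (16/(4√15)) · (-6) = -8√15/5 m/s
The boat approaches at 8√15/5 ≈ 6.197 m/s.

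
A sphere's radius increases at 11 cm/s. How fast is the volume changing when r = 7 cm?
2156π cm³/s

V = (4/3)πr³
dV/dt = dV/dr · dr/dt = 4πr² · 11
At r = 7: dV/dt = 2156π cm³/s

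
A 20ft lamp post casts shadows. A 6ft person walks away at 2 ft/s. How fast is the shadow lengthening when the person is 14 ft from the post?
6/7 ft/s

By similar triangles: 20/(x+s) = 6/s
Solving: s = 6x/14
ds/dt = 6/14 · dx/dt = 3/7 · 2 = 6/7 ft/s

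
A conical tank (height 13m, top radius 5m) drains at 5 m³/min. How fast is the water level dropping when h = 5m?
169/(125π) ≈ 0.4304 m/min

r/h = 5/13, so r = (5/13)h
V = (1/3)πr²h = (1/3)π((5/13)h)²h = (25/507)πh³
dV/dh = (25/169)πh²
dh/dt = (dV/dt)/(dV/dh) = -5/((25/169)π·5²) = -169/(125π) m/min
The level is dropping at 169/(125π) ≈ 0.4304 m/min.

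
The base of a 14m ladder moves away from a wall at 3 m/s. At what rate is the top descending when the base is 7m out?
√3 ≈ 1.732 m/s

x² + y² = 14²
2x·dx/dt + 2y·dy/dt = 0
dy/dt = -x/y · dx/dt = -7/(7√3) · 3 = -√3 m/s
The top is descending at √3 ≈ 1.732 m/s.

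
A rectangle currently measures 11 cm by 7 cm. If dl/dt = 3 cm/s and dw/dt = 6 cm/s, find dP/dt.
18 cm/s

P = 2(l + w)
dP/dt = 2(dl/dt + dw/dt) = 2(3 + 6) = 18 cm/s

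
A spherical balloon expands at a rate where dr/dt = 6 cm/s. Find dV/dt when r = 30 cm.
21600π cm³/s

V = (4/3)πr³
dV/dt = dV/dr · dr/dt = 4πr² · 6
At r = 30: dV/dt = 21600π cm³/s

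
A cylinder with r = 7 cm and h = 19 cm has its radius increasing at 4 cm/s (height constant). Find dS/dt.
264π cm²/s

S = 2πrh + 2πr² (lateral + bases)
dS/dt = (2πh + 4πr)·dr/dt = (2π·19 + 4π·7)·4
= 264π cm²/s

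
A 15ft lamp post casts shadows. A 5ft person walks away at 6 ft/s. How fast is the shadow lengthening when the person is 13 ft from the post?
3 ft/s

By similar triangles: 15/(x+s) = 5/s
Solving: s = 5x/10
ds/dt = 5/10 · dx/dt = 1/2 · 6 = 3 ft/s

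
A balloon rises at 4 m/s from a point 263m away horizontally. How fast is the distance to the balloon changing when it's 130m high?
520√86069/86069 ≈ 1.772 m/s

z² = 263² + y²
z = √(263² + 130²) = √86069
dz/dt = y/z · dy/dt = 130/√86069 · 4 = 520√86069/86069 ≈ 1.772 m/s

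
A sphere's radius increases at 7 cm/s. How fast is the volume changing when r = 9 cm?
2268π cm³/s

V = (4/3)πr³
dV/dt = dV/dr · dr/dt = 4πr² · 7
At r = 9: dV/dt = 2268π cm³/s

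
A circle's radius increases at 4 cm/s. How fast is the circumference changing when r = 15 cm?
8π cm/s

C = 2πr
dC/dt = 2π · dr/dt = 2π · 4 = 8π cm/s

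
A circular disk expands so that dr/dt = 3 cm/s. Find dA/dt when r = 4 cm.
24π cm²/s

A = πr²
dA/dt = 2πr · dr/dt = 2π(4)(3) = 24π cm²/s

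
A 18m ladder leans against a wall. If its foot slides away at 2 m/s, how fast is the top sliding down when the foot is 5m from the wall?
10√299/299 ≈ 0.5783 m/s

x² + y² = 18²
2x·dx/dt + 2y·dy/dt = 0
dy/dt = -x/y · dx/dt = -5/√299 · 2 = -10√299/299 m/s
The top is descending at 10√299/299 ≈ 0.5783 m/s.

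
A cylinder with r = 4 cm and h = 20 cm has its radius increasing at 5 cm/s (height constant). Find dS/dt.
280π cm²/s

S = 2πrh + 2πr² (lateral + bases)
dS/dt = (2πh + 4πr)·dr/dt = (2π·20 + 4π·4)·5
= 280π cm²/s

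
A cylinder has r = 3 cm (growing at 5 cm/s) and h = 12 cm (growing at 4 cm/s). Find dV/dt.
396π cm³/s

V = πr²h
dV/dt = 2πrh·dr/dt + πr²·dh/dt
= 2π(3)(12)(5) + π(3)²(4)
= 396π cm³/s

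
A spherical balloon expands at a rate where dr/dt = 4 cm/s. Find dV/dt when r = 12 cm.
2304π cm³/s

V = (4/3)πr³
dV/dt = dV/dr · dr/dt = 4πr² · 4
At r = 12: dV/dt = 2304π cm³/s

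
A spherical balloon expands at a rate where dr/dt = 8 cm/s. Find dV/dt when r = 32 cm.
32768π cm³/s

V = (4/3)πr³
dV/dt = dV/dr · dr/dt = 4πr² · 8
At r = 32: dV/dt = 32768π cm³/s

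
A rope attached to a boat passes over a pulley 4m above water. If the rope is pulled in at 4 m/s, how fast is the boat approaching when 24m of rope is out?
24√35/35 ≈ 4.057 m/s

rope² = x² + 4²
x = √(24² - 4²) = 4√35
dx/dt = (rope/x) · d(rope)/dt = (24/(4√35)) · (-4) = -24√35/35 m/s
The boat approaches at 24√35/35 ≈ 4.057 m/s.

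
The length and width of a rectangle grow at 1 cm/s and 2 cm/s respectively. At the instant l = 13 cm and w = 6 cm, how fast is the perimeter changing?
6 cm/s

P = 2(l + w)
dP/dt = 2(dl/dt + dw/dt) = 2(1 + 2) = 6 cm/s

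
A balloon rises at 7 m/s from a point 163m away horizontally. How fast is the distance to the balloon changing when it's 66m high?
462√1237/6185 ≈ 2.627 m/s

z² = 163² + y²
z = √(163² + 66²) = 5√1237
dz/dt = y/z · dy/dt = 66/(5√1237) · 7 = 462√1237/6185 ≈ 2.627 m/s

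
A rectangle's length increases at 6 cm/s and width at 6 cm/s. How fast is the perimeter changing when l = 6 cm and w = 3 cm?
24 cm/s

P = 2(l + w)
dP/dt = 2(dl/dt + dw/dt) = 2(6 + 6) = 24 cm/s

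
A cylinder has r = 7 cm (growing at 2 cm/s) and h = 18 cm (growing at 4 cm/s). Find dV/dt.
700π cm³/s

V = πr²h
dV/dt = 2πrh·dr/dt + πr²·dh/dt
= 2π(7)(18)(2) + π(7)²(4)
= 700π cm³/s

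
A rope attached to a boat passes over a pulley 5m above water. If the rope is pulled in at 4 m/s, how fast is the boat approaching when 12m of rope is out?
48√119/119 ≈ 4.4 m/s

rope² = x² + 5²
x = √(12² - 5²) = √119
dx/dt = (rope/x) · d(rope)/dt = (12/√119) · (-4) = -48√119/119 m/s
The boat approaches at 48√119/119 ≈ 4.4 m/s.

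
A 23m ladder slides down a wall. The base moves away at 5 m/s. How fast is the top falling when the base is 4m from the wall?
20√57/171 ≈ 0.883 m/s

x² + y² = 23²
2x·dx/dt + 2y·dy/dt = 0
dy/dt = -x/y · dx/dt = -4/(3√57) · 5 = -20√57/171 m/s
The top is descending at 20√57/171 ≈ 0.883 m/s.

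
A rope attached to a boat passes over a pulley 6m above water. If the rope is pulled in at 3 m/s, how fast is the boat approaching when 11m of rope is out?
33√85/85 ≈ 3.579 m/s

rope² = x² + 6²
x = √(11² - 6²) = √85
dx/dt = (rope/x) · d(rope)/dt = (11/√85) · (-3) = -33√85/85 m/s
The boat approaches at 33√85/85 ≈ 3.579 m/s.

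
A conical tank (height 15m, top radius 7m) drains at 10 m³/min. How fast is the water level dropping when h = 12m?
125/(392π) ≈ 0.1015 m/min

r/h = 7/15, so r = (7/15)h
V = (1/3)πr²h = (1/3)π((7/15)h)²h = (49/675)πh³
dV/dh = (49/225)πh²
dh/dt = (dV/dt)/(dV/dh) = -10/((49/225)π·12²) = -125/(392π) m/min
The level is dropping at 125/(392π) ≈ 0.1015 m/min.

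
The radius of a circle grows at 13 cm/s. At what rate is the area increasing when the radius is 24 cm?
624π cm²/s

A = πr²
dA/dt = 2πr · dr/dt = 2π(24)(13) = 624π cm²/s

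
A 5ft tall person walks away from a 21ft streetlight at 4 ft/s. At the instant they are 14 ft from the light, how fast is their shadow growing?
5/4 ft/s

By similar triangles: 21/(x+s) = 5/s
Solving: s = 5x/16
ds/dt = 5/16 · dx/dt = 5/16 · 4 = 5/4 ft/s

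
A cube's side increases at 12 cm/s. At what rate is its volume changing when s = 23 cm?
19044 cm³/s

V = s³
dV/dt = 3s² · ds/dt = 3·23²·12 = 19044 cm³/s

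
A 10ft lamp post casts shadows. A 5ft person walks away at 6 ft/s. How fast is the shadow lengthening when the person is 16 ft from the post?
6 ft/s

By similar triangles: 10/(x+s) = 5/s
Solving: s = 5x/5
ds/dt = 5/5 · dx/dt = 1 · 6 = 6 ft/s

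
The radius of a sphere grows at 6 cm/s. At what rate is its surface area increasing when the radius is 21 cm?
1008π cm²/s

S = 4πr²
dS/dt = dS/dr · dr/dt = 8πr · 6
At r = 21: dS/dt = 1008π cm²/s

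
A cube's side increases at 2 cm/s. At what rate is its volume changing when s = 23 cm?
3174 cm³/s

V = s³
dV/dt = 3s² · ds/dt = 3·23²·2 = 3174 cm³/s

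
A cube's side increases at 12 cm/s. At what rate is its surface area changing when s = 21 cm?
3024 cm²/s

A = 6s²
dA/dt = 12s · ds/dt = 12·21·12 = 3024 cm²/s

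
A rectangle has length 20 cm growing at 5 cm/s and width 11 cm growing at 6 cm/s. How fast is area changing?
175 cm²/s

A = lw
dA/dt = w·dl/dt + l·dw/dt = 11·5 + 20·6 = 175 cm²/s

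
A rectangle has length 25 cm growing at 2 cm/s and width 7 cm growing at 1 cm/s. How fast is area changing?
39 cm²/s

A = lw
dA/dt = w·dl/dt + l·dw/dt = 7·2 + 25·1 = 39 cm²/s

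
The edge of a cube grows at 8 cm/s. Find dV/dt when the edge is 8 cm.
1536 cm³/s

V = s³
dV/dt = 3s² · ds/dt = 3·8²·8 = 1536 cm³/s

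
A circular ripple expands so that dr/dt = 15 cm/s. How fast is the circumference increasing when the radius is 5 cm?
30π cm/s

C = 2πr
dC/dt = 2π · dr/dt = 2π · 15 = 30π cm/s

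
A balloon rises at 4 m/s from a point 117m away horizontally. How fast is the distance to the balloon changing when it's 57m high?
38√1882/941 ≈ 1.752 m/s

z² = 117² + y²
z = √(117² + 57²) = 3√1882
dz/dt = y/z · dy/dt = 57/(3√1882) · 4 = 38√1882/941 ≈ 1.752 m/s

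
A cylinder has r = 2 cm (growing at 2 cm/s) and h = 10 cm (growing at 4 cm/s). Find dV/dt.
96π cm³/s

V = πr²h
dV/dt = 2πrh·dr/dt + πr²·dh/dt
= 2π(2)(10)(2) + π(2)²(4)
= 96π cm³/s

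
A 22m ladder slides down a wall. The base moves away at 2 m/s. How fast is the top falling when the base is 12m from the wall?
12√85/85 ≈ 1.302 m/s

x² + y² = 22²
2x·dx/dt + 2y·dy/dt = 0
dy/dt = -x/y · dx/dt = -12/(2√85) · 2 = -12√85/85 m/s
The top is descending at 12√85/85 ≈ 1.302 m/s.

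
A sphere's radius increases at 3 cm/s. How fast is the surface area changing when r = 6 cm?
144π cm²/s

S = 4πr²
dS/dt = dS/dr · dr/dt = 8πr · 3
At r = 6: dS/dt = 144π cm²/s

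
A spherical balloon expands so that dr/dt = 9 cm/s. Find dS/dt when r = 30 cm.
2160π cm²/s

S = 4πr²
dS/dt = dS/dr · dr/dt = 8πr · 9
At r = 30: dS/dt = 2160π cm²/s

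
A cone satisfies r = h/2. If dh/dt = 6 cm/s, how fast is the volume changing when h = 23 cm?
1587π/2 cm³/s

V = (1/3)π(h/2)²h = πh³/12
dV/dt = πh²/4 · 6
At h = 23: dV/dt = 1587π/2 cm³/s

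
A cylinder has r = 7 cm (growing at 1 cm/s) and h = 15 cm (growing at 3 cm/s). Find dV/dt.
357π cm³/s

V = πr²h
dV/dt = 2πrh·dr/dt + πr²·dh/dt
= 2π(7)(15)(1) + π(7)²(3)
= 357π cm³/s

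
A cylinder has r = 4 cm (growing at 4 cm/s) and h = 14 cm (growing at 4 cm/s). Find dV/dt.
512π cm³/s

V = πr²h
dV/dt = 2πrh·dr/dt + πr²·dh/dt
= 2π(4)(14)(4) + π(4)²(4)
= 512π cm³/s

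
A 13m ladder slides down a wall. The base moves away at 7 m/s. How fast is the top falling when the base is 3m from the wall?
21√10/40 ≈ 1.66 m/s

x² + y² = 13²
2x·dx/dt + 2y·dy/dt = 0
dy/dt = -x/y · dx/dt = -3/(4√10) · 7 = -21√10/40 m/s
The top is descending at 21√10/40 ≈ 1.66 m/s.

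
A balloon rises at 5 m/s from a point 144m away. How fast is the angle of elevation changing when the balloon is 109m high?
0.022074 rad/s

tan(θ) = y/144
sec²(θ) · dθ/dt = (1/144) · dy/dt
dθ/dt = cos²(θ)/144 · 5 = 144/(144² + 109²) · 5
dθ/dt = 0.022074 rad/s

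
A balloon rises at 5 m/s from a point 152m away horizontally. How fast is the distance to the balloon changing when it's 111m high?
111√1417/1417 ≈ 2.949 m/s

z² = 152² + y²
z = √(152² + 111²) = 5√1417
dz/dt = y/z · dy/dt = 111/(5√1417) · 5 = 111√1417/1417 ≈ 2.949 m/s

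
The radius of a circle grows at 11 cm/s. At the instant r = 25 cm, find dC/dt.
22π cm/s

C = 2πr
dC/dt = 2π · dr/dt = 2π · 11 = 22π cm/s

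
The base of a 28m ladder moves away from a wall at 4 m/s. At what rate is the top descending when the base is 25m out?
100√159/159 ≈ 7.931 m/s

x² + y² = 28²
2x·dx/dt + 2y·dy/dt = 0
dy/dt = -x/y · dx/dt = -25/√159 · 4 = -100√159/159 m/s
The top is descending at 100√159/159 ≈ 7.931 m/s.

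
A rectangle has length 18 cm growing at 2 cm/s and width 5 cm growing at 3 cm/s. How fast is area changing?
64 cm²/s

A = lw
dA/dt = w·dl/dt + l·dw/dt = 5·2 + 18·3 = 64 cm²/s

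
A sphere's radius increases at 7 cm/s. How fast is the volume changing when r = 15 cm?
6300π cm³/s

V = (4/3)πr³
dV/dt = dV/dr · dr/dt = 4πr² · 7
At r = 15: dV/dt = 6300π cm³/s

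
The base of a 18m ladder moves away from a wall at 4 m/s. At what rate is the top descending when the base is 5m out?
20√299/299 ≈ 1.157 m/s

x² + y² = 18²
2x·dx/dt + 2y·dy/dt = 0
dy/dt = -x/y · dx/dt = -5/√299 · 4 = -20√299/299 m/s
The top is descending at 20√299/299 ≈ 1.157 m/s.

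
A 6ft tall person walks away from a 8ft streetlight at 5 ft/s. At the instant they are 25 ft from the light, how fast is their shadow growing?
15 ft/s

By similar triangles: 8/(x+s) = 6/s
Solving: s = 6x/2
ds/dt = 6/2 · dx/dt = 3 · 5 = 15 ft/s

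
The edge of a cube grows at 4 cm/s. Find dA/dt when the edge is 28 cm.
1344 cm²/s

A = 6s²
dA/dt = 12s · ds/dt = 12·28·4 = 1344 cm²/s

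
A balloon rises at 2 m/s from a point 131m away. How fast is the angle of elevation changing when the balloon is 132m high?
0.007576 rad/s

tan(θ) = y/131
sec²(θ) · dθ/dt = (1/131) · dy/dt
dθ/dt = cos²(θ)/131 · 2 = 131/(131² + 132²) · 2
dθ/dt = 0.007576 rad/s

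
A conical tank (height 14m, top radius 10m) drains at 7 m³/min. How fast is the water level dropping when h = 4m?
343/(400π) ≈ 0.273 m/min

r/h = 10/14, so r = (5/7)h
V = (1/3)πr²h = (1/3)π((5/7)h)²h = (25/147)πh³
dV/dh = (25/49)πh²
dh/dt = (dV/dt)/(dV/dh) = -7/((25/49)π·4²) = -343/(400π) m/min
The level is dropping at 343/(400π) ≈ 0.273 m/min.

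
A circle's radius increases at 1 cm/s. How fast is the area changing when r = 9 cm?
18π cm²/s

A = πr²
dA/dt = 2πr · dr/dt = 2π(9)(1) = 18π cm²/s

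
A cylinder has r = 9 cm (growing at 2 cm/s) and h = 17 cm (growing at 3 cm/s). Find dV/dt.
855π cm³/s

V = πr²h
dV/dt = 2πrh·dr/dt + πr²·dh/dt
= 2π(9)(17)(2) + π(9)²(3)
= 855π cm³/s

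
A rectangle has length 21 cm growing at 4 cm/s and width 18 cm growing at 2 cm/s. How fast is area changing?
114 cm²/s

A = lw
dA/dt = w·dl/dt + l·dw/dt = 18·4 + 21·2 = 114 cm²/s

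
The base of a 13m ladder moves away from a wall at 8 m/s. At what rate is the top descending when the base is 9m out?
18√22/11 ≈ 7.675 m/s

x² + y² = 13²
2x·dx/dt + 2y·dy/dt = 0
dy/dt = -x/y · dx/dt = -9/(2√22) · 8 = -18√22/11 m/s
The top is descending at 18√22/11 ≈ 7.675 m/s.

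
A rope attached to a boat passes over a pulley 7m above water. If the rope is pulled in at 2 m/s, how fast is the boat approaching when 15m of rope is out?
15√11/22 ≈ 2.261 m/s

rope² = x² + 7²
x = √(15² - 7²) = 4√11
dx/dt = (rope/x) · d(rope)/dt = (15/(4√11)) · (-2) = -15√11/22 m/s
The boat approaches at 15√11/22 ≈ 2.261 m/s.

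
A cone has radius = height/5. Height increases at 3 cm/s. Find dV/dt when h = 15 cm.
27π cm³/s

V = (1/3)π(h/5)²h = πh³/75
dV/dt = πh²/25 · 3
At h = 15: dV/dt = 27π cm³/s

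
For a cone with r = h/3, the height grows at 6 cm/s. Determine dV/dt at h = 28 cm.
1568π/3 cm³/s

V = (1/3)π(h/3)²h = πh³/27
dV/dt = πh²/9 · 6
At h = 28: dV/dt = 1568π/3 cm³/s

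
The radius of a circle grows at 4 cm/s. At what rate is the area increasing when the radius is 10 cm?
80π cm²/s

A = πr²
dA/dt = 2πr · dr/dt = 2π(10)(4) = 80π cm²/s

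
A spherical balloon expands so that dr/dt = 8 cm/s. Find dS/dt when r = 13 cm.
832π cm²/s

S = 4πr²
dS/dt = dS/dr · dr/dt = 8πr · 8
At r = 13: dS/dt = 832π cm²/s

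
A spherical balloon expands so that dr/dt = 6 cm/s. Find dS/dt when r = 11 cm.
528π cm²/s

S = 4πr²
dS/dt = dS/dr · dr/dt = 8πr · 6
At r = 11: dS/dt = 528π cm²/s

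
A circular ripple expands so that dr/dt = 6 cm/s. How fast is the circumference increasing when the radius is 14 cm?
12π cm/s

C = 2πr
dC/dt = 2π · dr/dt = 2π · 6 = 12π cm/s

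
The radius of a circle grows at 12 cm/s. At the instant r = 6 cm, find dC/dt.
24π cm/s

C = 2πr
dC/dt = 2π · dr/dt = 2π · 12 = 24π cm/s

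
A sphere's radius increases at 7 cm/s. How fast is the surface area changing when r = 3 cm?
168π cm²/s

S = 4πr²
dS/dt = dS/dr · dr/dt = 8πr · 7
At r = 3: dS/dt = 168π cm²/s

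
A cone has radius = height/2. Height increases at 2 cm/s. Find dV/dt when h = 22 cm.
242π cm³/s

V = (1/3)π(h/2)²h = πh³/12
dV/dt = πh²/4 · 2
At h = 22: dV/dt = 242π cm³/s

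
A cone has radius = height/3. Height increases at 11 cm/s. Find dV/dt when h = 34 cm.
12716π/9 cm³/s

V = (1/3)π(h/3)²h = πh³/27
dV/dt = πh²/9 · 11
At h = 34: dV/dt = 12716π/9 cm³/s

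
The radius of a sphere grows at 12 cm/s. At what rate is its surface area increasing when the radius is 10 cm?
960π cm²/s

S = 4πr²
dS/dt = dS/dr · dr/dt = 8πr · 12
At r = 10: dS/dt = 960π cm²/s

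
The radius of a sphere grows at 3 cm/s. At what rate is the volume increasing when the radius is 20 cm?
4800π cm³/s

V = (4/3)πr³
dV/dt = dV/dr · dr/dt = 4πr² · 3
At r = 20: dV/dt = 4800π cm³/s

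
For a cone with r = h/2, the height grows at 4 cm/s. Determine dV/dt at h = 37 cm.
1369π cm³/s

V = (1/3)π(h/2)²h = πh³/12
dV/dt = πh²/4 · 4
At h = 37: dV/dt = 1369π cm³/s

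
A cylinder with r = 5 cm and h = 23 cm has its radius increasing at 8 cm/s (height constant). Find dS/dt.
528π cm²/s

S = 2πrh + 2πr² (lateral + bases)
dS/dt = (2πh + 4πr)·dr/dt = (2π·23 + 4π·5)·8
= 528π cm²/s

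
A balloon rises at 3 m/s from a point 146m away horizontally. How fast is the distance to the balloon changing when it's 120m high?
180√8929/8929 ≈ 1.905 m/s

z² = 146² + y²
z = √(146² + 120²) = 2√8929
dz/dt = y/z · dy/dt = 120/(2√8929) · 3 = 180√8929/8929 ≈ 1.905 m/s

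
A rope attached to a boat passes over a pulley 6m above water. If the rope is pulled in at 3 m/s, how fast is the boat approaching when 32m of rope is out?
48√247/247 ≈ 3.054 m/s

rope² = x² + 6²
x = √(32² - 6²) = 2√247
dx/dt = (rope/x) · d(rope)/dt = (32/(2√247)) · (-3) = -48√247/247 m/s
The boat approaches at 48√247/247 ≈ 3.054 m/s.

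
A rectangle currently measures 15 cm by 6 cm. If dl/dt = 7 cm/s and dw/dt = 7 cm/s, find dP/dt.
28 cm/s

P = 2(l + w)
dP/dt = 2(dl/dt + dw/dt) = 2(7 + 7) = 28 cm/s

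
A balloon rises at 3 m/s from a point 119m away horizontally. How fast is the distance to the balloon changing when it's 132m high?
396√31585/31585 ≈ 2.228 m/s

z² = 119² + y²
z = √(119² + 132²) = √31585
dz/dt = y/z · dy/dt = 132/√31585 · 3 = 396√31585/31585 ≈ 2.228 m/s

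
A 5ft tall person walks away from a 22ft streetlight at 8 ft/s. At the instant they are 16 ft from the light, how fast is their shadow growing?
40/17 ft/s

By similar triangles: 22/(x+s) = 5/s
Solving: s = 5x/17
ds/dt = 5/17 · dx/dt = 5/17 · 8 = 40/17 ft/s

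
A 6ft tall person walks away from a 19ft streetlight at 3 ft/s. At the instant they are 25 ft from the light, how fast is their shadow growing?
18/13 ft/s

By similar triangles: 19/(x+s) = 6/s
Solving: s = 6x/13
ds/dt = 6/13 · dx/dt = 6/13 · 3 = 18/13 ft/s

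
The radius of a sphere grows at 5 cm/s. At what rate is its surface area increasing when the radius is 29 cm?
1160π cm²/s

S = 4πr²
dS/dt = dS/dr · dr/dt = 8πr · 5
At r = 29: dS/dt = 1160π cm²/s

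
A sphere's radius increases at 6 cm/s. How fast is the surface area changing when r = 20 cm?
960π cm²/s

S = 4πr²
dS/dt = dS/dr · dr/dt = 8πr · 6
At r = 20: dS/dt = 960π cm²/s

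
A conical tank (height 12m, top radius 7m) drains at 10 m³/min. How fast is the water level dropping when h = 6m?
40/(49π) ≈ 0.2598 m/min

r/h = 7/12, so r = (7/12)h
V = (1/3)πr²h = (1/3)π((7/12)h)²h = (49/432)πh³
dV/dh = (49/144)πh²
dh/dt = (dV/dt)/(dV/dh) = -10/((49/144)π·6²) = -40/(49π) m/min
The level is dropping at 40/(49π) ≈ 0.2598 m/min.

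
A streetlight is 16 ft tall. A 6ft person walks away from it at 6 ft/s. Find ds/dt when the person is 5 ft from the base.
18/5 ft/s

By similar triangles: 16/(x+s) = 6/s
Solving: s = 6x/10
ds/dt = 6/10 · dx/dt = 3/5 · 6 = 18/5 ft/s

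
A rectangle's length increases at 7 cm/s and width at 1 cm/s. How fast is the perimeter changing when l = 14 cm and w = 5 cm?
16 cm/s

P = 2(l + w)
dP/dt = 2(dl/dt + dw/dt) = 2(7 + 1) = 16 cm/s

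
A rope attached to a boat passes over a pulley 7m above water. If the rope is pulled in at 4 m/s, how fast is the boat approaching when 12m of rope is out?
48√95/95 ≈ 4.925 m/s

rope² = x² + 7²
x = √(12² - 7²) = √95
dx/dt = (rope/x) · d(rope)/dt = (12/√95) · (-4) = -48√95/95 m/s
The boat approaches at 48√95/95 ≈ 4.925 m/s.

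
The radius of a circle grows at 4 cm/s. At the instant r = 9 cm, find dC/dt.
8π cm/s

C = 2πr
dC/dt = 2π · dr/dt = 2π · 4 = 8π cm/s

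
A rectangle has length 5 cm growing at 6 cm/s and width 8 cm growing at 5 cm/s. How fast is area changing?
73 cm²/s

A = lw
dA/dt = w·dl/dt + l·dw/dt = 8·6 + 5·5 = 73 cm²/s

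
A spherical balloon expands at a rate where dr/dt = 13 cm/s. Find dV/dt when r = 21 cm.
22932π cm³/s

V = (4/3)πr³
dV/dt = dV/dr · dr/dt = 4πr² · 13
At r = 21: dV/dt = 22932π cm³/s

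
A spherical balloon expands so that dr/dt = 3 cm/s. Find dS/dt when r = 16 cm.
384π cm²/s

S = 4πr²
dS/dt = dS/dr · dr/dt = 8πr · 3
At r = 16: dS/dt = 384π cm²/s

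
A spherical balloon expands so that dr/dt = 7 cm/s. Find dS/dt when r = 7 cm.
392π cm²/s

S = 4πr²
dS/dt = dS/dr · dr/dt = 8πr · 7
At r = 7: dS/dt = 392π cm²/s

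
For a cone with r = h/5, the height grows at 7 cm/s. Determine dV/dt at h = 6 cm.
252π/25 cm³/s

V = (1/3)π(h/5)²h = πh³/75
dV/dt = πh²/25 · 7
At h = 6: dV/dt = 252π/25 cm³/s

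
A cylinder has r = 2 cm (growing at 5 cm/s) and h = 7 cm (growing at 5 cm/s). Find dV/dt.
160π cm³/s

V = πr²h
dV/dt = 2πrh·dr/dt + πr²·dh/dt
= 2π(2)(7)(5) + π(2)²(5)
= 160π cm³/s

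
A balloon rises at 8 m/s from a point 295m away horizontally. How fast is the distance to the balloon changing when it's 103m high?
412√97634/48817 ≈ 2.637 m/s

z² = 295² + y²
z = √(295² + 103²) = √97634
dz/dt = y/z · dy/dt = 103/√97634 · 8 = 412√97634/48817 ≈ 2.637 m/s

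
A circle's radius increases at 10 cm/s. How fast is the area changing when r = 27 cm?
540π cm²/s

A = πr²
dA/dt = 2πr · dr/dt = 2π(27)(10) = 540π cm²/s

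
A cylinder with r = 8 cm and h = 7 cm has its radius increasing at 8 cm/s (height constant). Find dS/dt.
368π cm²/s

S = 2πrh + 2πr² (lateral + bases)
dS/dt = (2πh + 4πr)·dr/dt = (2π·7 + 4π·8)·8
= 368π cm²/s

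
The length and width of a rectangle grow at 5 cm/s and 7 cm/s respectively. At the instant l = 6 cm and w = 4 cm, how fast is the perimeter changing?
24 cm/s

P = 2(l + w)
dP/dt = 2(dl/dt + dw/dt) = 2(5 + 7) = 24 cm/s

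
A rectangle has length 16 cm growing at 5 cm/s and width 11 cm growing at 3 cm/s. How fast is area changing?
103 cm²/s

A = lw
dA/dt = w·dl/dt + l·dw/dt = 11·5 + 16·3 = 103 cm²/s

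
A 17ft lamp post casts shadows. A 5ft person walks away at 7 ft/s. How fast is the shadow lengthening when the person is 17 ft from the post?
35/12 ft/s

By similar triangles: 17/(x+s) = 5/s
Solving: s = 5x/12
ds/dt = 5/12 · dx/dt = 5/12 · 7 = 35/12 ft/s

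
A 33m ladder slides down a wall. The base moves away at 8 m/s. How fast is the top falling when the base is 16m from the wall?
128√17/119 ≈ 4.435 m/s

x² + y² = 33²
2x·dx/dt + 2y·dy/dt = 0
dy/dt = -x/y · dx/dt = -16/(7√17) · 8 = -128√17/119 m/s
The top is descending at 128√17/119 ≈ 4.435 m/s.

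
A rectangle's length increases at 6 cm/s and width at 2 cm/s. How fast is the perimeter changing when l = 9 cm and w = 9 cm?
16 cm/s

P = 2(l + w)
dP/dt = 2(dl/dt + dw/dt) = 2(6 + 2) = 16 cm/s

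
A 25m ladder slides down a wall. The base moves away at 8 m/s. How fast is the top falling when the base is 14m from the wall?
112√429/429 ≈ 5.407 m/s

x² + y² = 25²
2x·dx/dt + 2y·dy/dt = 0
dy/dt = -x/y · dx/dt = -14/√429 · 8 = -112√429/429 m/s
The top is descending at 112√429/429 ≈ 5.407 m/s.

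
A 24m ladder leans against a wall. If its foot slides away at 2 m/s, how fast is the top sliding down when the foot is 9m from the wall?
6√55/55 ≈ 0.809 m/s

x² + y² = 24²
2x·dx/dt + 2y·dy/dt = 0
dy/dt = -x/y · dx/dt = -9/(3√55) · 2 = -6√55/55 m/s
The top is descending at 6√55/55 ≈ 0.809 m/s.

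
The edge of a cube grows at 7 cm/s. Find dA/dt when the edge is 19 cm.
1596 cm²/s

A = 6s²
dA/dt = 12s · ds/dt = 12·19·7 = 1596 cm²/s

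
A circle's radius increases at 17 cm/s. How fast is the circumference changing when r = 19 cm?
34π cm/s

C = 2πr
dC/dt = 2π · dr/dt = 2π · 17 = 34π cm/s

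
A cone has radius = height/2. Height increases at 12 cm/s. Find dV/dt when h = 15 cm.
675π cm³/s

V = (1/3)π(h/2)²h = πh³/12
dV/dt = πh²/4 · 12
At h = 15: dV/dt = 675π cm³/s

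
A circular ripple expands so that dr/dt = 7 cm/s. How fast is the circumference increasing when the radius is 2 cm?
14π cm/s

C = 2πr
dC/dt = 2π · dr/dt = 2π · 7 = 14π cm/s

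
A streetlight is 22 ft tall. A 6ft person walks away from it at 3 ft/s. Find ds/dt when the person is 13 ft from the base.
9/8 ft/s

By similar triangles: 22/(x+s) = 6/s
Solving: s = 6x/16
ds/dt = 6/16 · dx/dt = 3/8 · 3 = 9/8 ft/s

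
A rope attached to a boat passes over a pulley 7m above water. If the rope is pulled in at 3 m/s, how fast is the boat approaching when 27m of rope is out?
81√170/340 ≈ 3.106 m/s

rope² = x² + 7²
x = √(27² - 7²) = 2√170
dx/dt = (rope/x) · d(rope)/dt = (27/(2√170)) · (-3) = -81√170/340 m/s
The boat approaches at 81√170/340 ≈ 3.106 m/s.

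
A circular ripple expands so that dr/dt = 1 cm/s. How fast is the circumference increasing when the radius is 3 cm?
2π cm/s

C = 2πr
dC/dt = 2π · dr/dt = 2π · 1 = 2π cm/s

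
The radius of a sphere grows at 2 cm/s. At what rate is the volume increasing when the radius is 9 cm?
648π cm³/s

V = (4/3)πr³
dV/dt = dV/dr · dr/dt = 4πr² · 2
At r = 9: dV/dt = 648π cm³/s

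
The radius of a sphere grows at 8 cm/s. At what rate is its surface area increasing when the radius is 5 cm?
320π cm²/s

S = 4πr²
dS/dt = dS/dr · dr/dt = 8πr · 8
At r = 5: dS/dt = 320π cm²/s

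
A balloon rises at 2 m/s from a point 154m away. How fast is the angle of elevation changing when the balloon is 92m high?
0.009571 rad/s

tan(θ) = y/154
sec²(θ) · dθ/dt = (1/154) · dy/dt
dθ/dt = cos²(θ)/154 · 2 = 154/(154² + 92²) · 2
dθ/dt = 0.009571 rad/s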